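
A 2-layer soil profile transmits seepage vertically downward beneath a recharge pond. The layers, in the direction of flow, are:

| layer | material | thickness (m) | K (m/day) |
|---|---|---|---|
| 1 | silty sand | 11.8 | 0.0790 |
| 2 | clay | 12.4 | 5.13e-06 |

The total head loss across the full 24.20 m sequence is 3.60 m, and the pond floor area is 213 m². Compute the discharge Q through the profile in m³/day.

0.000317

Flow is perpendicular to layering, so the layers act in series and the equivalent K is the thickness-weighted harmonic mean.
Total thickness L = 11.8 + 12.4 = 24.20 m.
Σ(b_i/K_i) = 11.8/0.0790 + 12.4/5.13e-06 = 2.417e+06 d.
K_eq = L / Σ(b_i/K_i) = 24.20 / 2.417e+06 = 1.001e-05 m/day.
Q = K_eq · A · (Δh/L) = 1.001e-05 × 213 × (3.60/24.20) = 0.0003172 m³/day.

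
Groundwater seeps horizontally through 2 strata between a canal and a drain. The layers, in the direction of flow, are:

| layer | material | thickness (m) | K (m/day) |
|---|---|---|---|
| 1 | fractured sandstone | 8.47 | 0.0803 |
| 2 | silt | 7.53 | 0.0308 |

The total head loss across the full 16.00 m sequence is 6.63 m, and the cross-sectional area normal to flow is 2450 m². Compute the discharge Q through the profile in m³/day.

46.4

Flow is perpendicular to layering, so the layers act in series and the equivalent K is the thickness-weighted harmonic mean.
Total thickness L = 8.47 + 7.53 = 16.00 m.
Σ(b_i/K_i) = 8.47/0.0803 + 7.53/0.0308 = 350.0 d.
K_eq = L / Σ(b_i/K_i) = 16.00 / 350.0 = 0.04572 m/day.
Q = K_eq · A · (Δh/L) = 0.04572 × 2450 × (6.63/16.00) = 46.42 m³/day.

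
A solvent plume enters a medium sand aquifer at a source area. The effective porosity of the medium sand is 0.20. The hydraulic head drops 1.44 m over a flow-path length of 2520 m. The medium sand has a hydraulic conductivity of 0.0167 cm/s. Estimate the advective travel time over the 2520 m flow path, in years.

Convert K: 0.0167 cm/s × 864 = 14.43 m/day.
Hydraulic gradient i = Δh / L = 1.44 / 2520 = 0.0005714.
Darcy flux q = K · i = 14.43 × 0.0005714 = 0.008245 m/day.
Seepage velocity v = q / n_e = 0.008245 / 0.20 = 0.04123 m/day.
Travel time t = L / v = 2520 / 0.04123 = 61128 days = 167.4 years.

167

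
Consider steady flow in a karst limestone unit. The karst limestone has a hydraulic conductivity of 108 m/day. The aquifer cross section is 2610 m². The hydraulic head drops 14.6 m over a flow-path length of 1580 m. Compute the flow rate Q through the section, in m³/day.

Hydraulic gradient i = Δh / L = 14.6 / 1580 = 0.009241.
Darcy's law: Q = K · A · i = 108.0 × 2610 × 0.009241 = 2605 m³/day.

2600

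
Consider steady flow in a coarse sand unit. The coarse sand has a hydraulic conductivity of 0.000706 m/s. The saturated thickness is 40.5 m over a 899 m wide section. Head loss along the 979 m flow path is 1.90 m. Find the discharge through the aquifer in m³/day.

Convert K: 0.000706 m/s × 86400 = 61.00 m/day.
Cross-sectional area A = 899 × 40.5 = 36410 m².
Hydraulic gradient i = Δh / L = 1.90 / 979 = 0.001941.
Darcy's law: Q = K · A · i = 61.00 × 36410 × 0.001941 = 4310 m³/day.

4310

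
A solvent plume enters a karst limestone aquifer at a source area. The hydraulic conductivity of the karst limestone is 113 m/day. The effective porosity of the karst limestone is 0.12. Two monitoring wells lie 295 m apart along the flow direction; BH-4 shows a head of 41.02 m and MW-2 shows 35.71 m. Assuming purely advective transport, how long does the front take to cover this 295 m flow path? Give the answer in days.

Hydraulic gradient i = (41.02 − 35.71) / 295 = 5.31 / 295 = 0.01800.
Darcy flux q = K · i = 113.0 × 0.01800 = 2.034 m/day.
Seepage velocity v = q / n_e = 2.034 / 0.12 = 16.95 m/day.
Travel time t = L / v = 295 / 16.95 = 17.40 days.

17.4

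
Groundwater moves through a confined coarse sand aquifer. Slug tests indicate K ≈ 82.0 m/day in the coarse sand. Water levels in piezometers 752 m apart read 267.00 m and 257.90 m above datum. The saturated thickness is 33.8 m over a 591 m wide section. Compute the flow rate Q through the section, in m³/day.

19800

Cross-sectional area A = 591 × 33.8 = 19976 m².
Hydraulic gradient i = (267.00 − 257.90) / 752 = 9.1 / 752 = 0.01210.
Darcy's law: Q = K · A · i = 82.00 × 19976 × 0.01210 = 19822 m³/day.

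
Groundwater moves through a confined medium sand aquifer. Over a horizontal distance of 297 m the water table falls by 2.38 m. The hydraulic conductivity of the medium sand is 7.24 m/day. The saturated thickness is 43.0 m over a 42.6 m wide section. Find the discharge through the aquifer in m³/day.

106

Cross-sectional area A = 42.6 × 43.0 = 1832 m².
Hydraulic gradient i = Δh / L = 2.38 / 297 = 0.008013.
Darcy's law: Q = K · A · i = 7.240 × 1832 × 0.008013 = 106.3 m³/day.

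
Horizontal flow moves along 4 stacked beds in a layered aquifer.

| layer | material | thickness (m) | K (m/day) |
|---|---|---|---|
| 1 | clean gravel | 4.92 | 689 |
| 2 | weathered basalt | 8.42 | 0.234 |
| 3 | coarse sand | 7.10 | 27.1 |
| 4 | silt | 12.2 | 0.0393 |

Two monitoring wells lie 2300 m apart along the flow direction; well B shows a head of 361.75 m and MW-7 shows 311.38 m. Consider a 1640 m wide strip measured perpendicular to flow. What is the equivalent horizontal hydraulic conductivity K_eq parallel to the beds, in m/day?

Flow is parallel to layering, so each bed carries its own Darcy discharge and the transmissivities add.
Σ(K_i·b_i) = 689×4.92 + 0.234×8.42 + 27.1×7.10 + 0.0393×12.2 = 3585 m²/day.
Total thickness b = 32.64 m, so K_eq = Σ(K_i·b_i)/b = 109.8 m/day.

110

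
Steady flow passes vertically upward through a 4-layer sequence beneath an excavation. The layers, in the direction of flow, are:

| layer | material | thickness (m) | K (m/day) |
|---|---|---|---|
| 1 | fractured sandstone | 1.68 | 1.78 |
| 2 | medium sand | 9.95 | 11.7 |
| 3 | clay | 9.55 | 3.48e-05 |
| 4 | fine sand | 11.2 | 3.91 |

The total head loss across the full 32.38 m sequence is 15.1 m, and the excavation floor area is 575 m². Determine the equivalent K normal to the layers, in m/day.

0.000118

Flow is perpendicular to layering, so the layers act in series and the equivalent K is the thickness-weighted harmonic mean.
Total thickness L = 1.68 + 9.95 + 9.55 + 11.2 = 32.38 m.
Σ(b_i/K_i) = 1.68/1.78 + 9.95/11.7 + 9.55/3.48e-05 + 11.2/3.91 = 2.744e+05 d.
K_eq = L / Σ(b_i/K_i) = 32.38 / 2.744e+05 = 0.0001180 m/day.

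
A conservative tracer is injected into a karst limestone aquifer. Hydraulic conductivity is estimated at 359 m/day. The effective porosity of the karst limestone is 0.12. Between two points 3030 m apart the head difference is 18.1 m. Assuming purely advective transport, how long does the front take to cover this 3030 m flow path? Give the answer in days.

Hydraulic gradient i = Δh / L = 18.1 / 3030 = 0.005974.
Darcy flux q = K · i = 359.0 × 0.005974 = 2.145 m/day.
Seepage velocity v = q / n_e = 2.145 / 0.12 = 17.87 m/day.
Travel time t = L / v = 3030 / 17.87 = 169.5 days.

170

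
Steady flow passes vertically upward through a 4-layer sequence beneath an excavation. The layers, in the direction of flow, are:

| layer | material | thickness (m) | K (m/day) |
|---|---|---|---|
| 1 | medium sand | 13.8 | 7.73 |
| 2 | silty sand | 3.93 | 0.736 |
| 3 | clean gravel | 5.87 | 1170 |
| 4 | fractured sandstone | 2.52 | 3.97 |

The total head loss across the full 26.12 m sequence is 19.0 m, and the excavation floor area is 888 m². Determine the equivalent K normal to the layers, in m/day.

Flow is perpendicular to layering, so the layers act in series and the equivalent K is the thickness-weighted harmonic mean.
Total thickness L = 13.8 + 3.93 + 5.87 + 2.52 = 26.12 m.
Σ(b_i/K_i) = 13.8/7.73 + 3.93/0.736 + 5.87/1170 + 2.52/3.97 = 7.765 d.
K_eq = L / Σ(b_i/K_i) = 26.12 / 7.765 = 3.364 m/day.

3.36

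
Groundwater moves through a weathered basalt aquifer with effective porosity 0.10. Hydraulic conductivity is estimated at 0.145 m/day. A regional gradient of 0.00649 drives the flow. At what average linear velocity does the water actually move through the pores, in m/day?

0.00941

Hydraulic gradient i = 0.00649.
Darcy flux q = K · i = 0.1450 × 0.006490 = 0.0009410 m/day.
Seepage velocity v = q / n_e = 0.0009410 / 0.10 = 0.009410 m/day.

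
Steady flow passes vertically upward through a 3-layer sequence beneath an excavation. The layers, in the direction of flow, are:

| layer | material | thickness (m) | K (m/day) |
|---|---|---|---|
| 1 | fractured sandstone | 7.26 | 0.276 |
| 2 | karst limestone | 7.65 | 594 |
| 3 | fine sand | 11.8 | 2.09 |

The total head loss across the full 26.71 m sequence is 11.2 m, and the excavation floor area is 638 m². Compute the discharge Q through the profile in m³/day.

Flow is perpendicular to layering, so the layers act in series and the equivalent K is the thickness-weighted harmonic mean.
Total thickness L = 7.26 + 7.65 + 11.8 = 26.71 m.
Σ(b_i/K_i) = 7.26/0.276 + 7.65/594 + 11.8/2.09 = 31.96 d.
K_eq = L / Σ(b_i/K_i) = 26.71 / 31.96 = 0.8356 m/day.
Q = K_eq · A · (Δh/L) = 0.8356 × 638 × (11.2/26.71) = 223.6 m³/day.

224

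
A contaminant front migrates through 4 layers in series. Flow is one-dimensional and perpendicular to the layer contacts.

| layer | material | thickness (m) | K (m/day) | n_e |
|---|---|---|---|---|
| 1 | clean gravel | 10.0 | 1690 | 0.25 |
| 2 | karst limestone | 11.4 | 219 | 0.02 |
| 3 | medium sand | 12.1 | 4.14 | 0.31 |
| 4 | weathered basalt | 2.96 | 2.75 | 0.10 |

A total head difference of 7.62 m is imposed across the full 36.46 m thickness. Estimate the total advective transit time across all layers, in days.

3.61

With flow normal to the layers, continuity requires the same specific discharge q through every layer.
Σ(b_i/K_i) = 10.0/1690 + 11.4/219 + 12.1/4.14 + 2.96/2.75 = 4.057 d.
q = Δh / Σ(b_i/K_i) = 7.62 / 4.057 = 1.878 m/day.
In each layer the seepage velocity is v_i = q/n_i, so the layer transit time is t_i = b_i·n_i / q:
  layer 1 (clean gravel): t_1 = 10.0 × 0.25 / 1.878 = 1.331 d
  layer 2 (karst limestone): t_2 = 11.4 × 0.02 / 1.878 = 0.1214 d
  layer 3 (medium sand): t_3 = 12.1 × 0.31 / 1.878 = 1.997 d
  layer 4 (weathered basalt): t_4 = 2.96 × 0.10 / 1.878 = 0.1576 d
Total t = Σ t_i = 3.607 days.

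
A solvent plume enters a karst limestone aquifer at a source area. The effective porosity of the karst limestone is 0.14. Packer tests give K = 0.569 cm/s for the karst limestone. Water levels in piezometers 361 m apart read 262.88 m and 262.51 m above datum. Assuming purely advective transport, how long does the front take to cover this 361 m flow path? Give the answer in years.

0.275

Convert K: 0.569 cm/s × 864 = 491.6 m/day.
Hydraulic gradient i = (262.88 − 262.51) / 361 = 0.37 / 361 = 0.001025.
Darcy flux q = K · i = 491.6 × 0.001025 = 0.5039 m/day.
Seepage velocity v = q / n_e = 0.5039 / 0.14 = 3.599 m/day.
Travel time t = L / v = 361 / 3.599 = 100.3 days = 0.2746 years.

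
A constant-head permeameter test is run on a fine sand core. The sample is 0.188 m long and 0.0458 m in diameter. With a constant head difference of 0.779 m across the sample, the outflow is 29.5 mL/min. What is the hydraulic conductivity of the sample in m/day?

6.22

Cross-sectional area A = π·(d/2)² = π × (0.0458/2)² = 0.001647 m².
Convert discharge: 29.5 mL/min = 4.917e-07 m³/s.
Darcy's law rearranged: K = Q·L / (A·Δh) = 4.917e-07 × 0.188 / (0.001647 × 0.779) = 7.202e-05 m/s = 6.223 m/day.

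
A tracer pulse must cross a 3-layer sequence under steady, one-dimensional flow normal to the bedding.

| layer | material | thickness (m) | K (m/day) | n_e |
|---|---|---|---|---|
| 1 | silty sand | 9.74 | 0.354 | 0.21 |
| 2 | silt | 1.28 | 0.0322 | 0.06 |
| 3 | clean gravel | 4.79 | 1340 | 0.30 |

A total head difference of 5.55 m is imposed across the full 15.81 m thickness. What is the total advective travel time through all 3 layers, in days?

With flow normal to the layers, continuity requires the same specific discharge q through every layer.
Σ(b_i/K_i) = 9.74/0.354 + 1.28/0.0322 + 4.79/1340 = 67.27 d.
q = Δh / Σ(b_i/K_i) = 5.55 / 67.27 = 0.08250 m/day.
In each layer the seepage velocity is v_i = q/n_i, so the layer transit time is t_i = b_i·n_i / q:
  layer 1 (silty sand): t_1 = 9.74 × 0.21 / 0.08250 = 24.79 d
  layer 2 (silt): t_2 = 1.28 × 0.06 / 0.08250 = 0.9309 d
  layer 3 (clean gravel): t_3 = 4.79 × 0.30 / 0.08250 = 17.42 d
Total t = Σ t_i = 43.14 days.

43.1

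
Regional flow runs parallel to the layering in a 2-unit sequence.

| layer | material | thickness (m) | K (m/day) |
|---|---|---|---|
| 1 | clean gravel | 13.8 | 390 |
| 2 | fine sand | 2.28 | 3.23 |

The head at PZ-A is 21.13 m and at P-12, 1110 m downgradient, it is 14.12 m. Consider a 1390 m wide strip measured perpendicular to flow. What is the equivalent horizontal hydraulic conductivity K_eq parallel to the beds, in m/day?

335

Flow is parallel to layering, so each bed carries its own Darcy discharge and the transmissivities add.
Σ(K_i·b_i) = 390×13.8 + 3.23×2.28 = 5389 m²/day.
Total thickness b = 16.08 m, so K_eq = Σ(K_i·b_i)/b = 335.2 m/day.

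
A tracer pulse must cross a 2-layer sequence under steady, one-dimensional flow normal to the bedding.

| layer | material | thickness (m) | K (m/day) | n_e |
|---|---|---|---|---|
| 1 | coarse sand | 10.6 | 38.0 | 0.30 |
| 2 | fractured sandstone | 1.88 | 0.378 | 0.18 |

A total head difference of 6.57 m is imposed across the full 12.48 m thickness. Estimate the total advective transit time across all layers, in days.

With flow normal to the layers, continuity requires the same specific discharge q through every layer.
Σ(b_i/K_i) = 10.6/38.0 + 1.88/0.378 = 5.252 d.
q = Δh / Σ(b_i/K_i) = 6.57 / 5.252 = 1.251 m/day.
In each layer the seepage velocity is v_i = q/n_i, so the layer transit time is t_i = b_i·n_i / q:
  layer 1 (coarse sand): t_1 = 10.6 × 0.30 / 1.251 = 2.542 d
  layer 2 (fractured sandstone): t_2 = 1.88 × 0.18 / 1.251 = 0.2705 d
Total t = Σ t_i = 2.813 days.

2.81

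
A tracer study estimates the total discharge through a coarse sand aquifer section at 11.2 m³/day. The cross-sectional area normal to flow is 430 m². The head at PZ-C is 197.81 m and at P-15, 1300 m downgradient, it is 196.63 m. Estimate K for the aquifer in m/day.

Hydraulic gradient i = (197.81 − 196.63) / 1300 = 1.18 / 1300 = 0.0009077.
From Q = K·A·i, K = Q / (A·i) = 11.2 / (430.0 × 0.0009077) = 28.70 m/day.

28.7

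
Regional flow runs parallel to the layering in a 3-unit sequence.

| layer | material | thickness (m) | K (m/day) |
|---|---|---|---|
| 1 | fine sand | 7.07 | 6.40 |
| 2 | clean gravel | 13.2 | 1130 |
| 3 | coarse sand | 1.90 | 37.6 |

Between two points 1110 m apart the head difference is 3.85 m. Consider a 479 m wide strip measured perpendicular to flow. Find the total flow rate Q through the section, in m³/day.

Flow is parallel to layering, so each bed carries its own Darcy discharge and the transmissivities add.
Σ(K_i·b_i) = 6.40×7.07 + 1130×13.2 + 37.6×1.90 = 15033 m²/day.
Hydraulic gradient i = Δh / L = 3.85 / 1110 = 0.003468.
Q = Σ(K_i·b_i) · W · i = 15033 × 479 × 0.003468 = 24975 m³/day.

25000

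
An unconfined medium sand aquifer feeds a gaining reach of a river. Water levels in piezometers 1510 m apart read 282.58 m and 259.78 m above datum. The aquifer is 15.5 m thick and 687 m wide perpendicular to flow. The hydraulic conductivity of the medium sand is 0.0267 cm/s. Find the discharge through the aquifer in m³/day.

3710

Convert K: 0.0267 cm/s × 864 = 23.07 m/day.
Cross-sectional area A = 687 × 15.5 = 10648 m².
Hydraulic gradient i = (282.58 − 259.78) / 1510 = 22.8 / 1510 = 0.01510.
Darcy's law: Q = K · A · i = 23.07 × 10648 × 0.01510 = 3709 m³/day.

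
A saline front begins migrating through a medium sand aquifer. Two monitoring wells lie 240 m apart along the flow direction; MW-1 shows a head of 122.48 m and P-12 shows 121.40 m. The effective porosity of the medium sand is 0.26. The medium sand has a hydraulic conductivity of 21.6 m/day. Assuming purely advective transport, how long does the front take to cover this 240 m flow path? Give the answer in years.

Hydraulic gradient i = (122.48 − 121.40) / 240 = 1.08 / 240 = 0.004500.
Darcy flux q = K · i = 21.60 × 0.004500 = 0.09720 m/day.
Seepage velocity v = q / n_e = 0.09720 / 0.26 = 0.3738 m/day.
Travel time t = L / v = 240 / 0.3738 = 642.0 days = 1.758 years.

1.76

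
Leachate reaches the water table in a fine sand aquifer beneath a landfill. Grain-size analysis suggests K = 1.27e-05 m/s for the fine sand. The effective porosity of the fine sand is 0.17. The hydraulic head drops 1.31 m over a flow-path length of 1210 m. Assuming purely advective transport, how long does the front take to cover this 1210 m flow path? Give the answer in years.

Convert K: 1.27e-05 m/s × 86400 = 1.097 m/day.
Hydraulic gradient i = Δh / L = 1.31 / 1210 = 0.001083.
Darcy flux q = K · i = 1.097 × 0.001083 = 0.001188 m/day.
Seepage velocity v = q / n_e = 0.001188 / 0.17 = 0.006988 m/day.
Travel time t = L / v = 1210 / 0.006988 = 1.732e+05 days = 474.1 years.

474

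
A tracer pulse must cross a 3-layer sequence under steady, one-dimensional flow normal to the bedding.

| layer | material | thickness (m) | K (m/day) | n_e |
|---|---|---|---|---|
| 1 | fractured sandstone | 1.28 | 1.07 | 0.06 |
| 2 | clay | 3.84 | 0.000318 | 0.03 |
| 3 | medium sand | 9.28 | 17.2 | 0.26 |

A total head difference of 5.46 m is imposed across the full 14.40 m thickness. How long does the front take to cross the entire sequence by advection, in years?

With flow normal to the layers, continuity requires the same specific discharge q through every layer.
Σ(b_i/K_i) = 1.28/1.07 + 3.84/0.000318 + 9.28/17.2 = 12077 d.
q = Δh / Σ(b_i/K_i) = 5.46 / 12077 = 0.0004521 m/day.
In each layer the seepage velocity is v_i = q/n_i, so the layer transit time is t_i = b_i·n_i / q:
  layer 1 (fractured sandstone): t_1 = 1.28 × 0.06 / 0.0004521 = 169.9 d
  layer 2 (clay): t_2 = 3.84 × 0.03 / 0.0004521 = 254.8 d
  layer 3 (medium sand): t_3 = 9.28 × 0.26 / 0.0004521 = 5337 d
Total t = Σ t_i = 5762 days = 15.77 years.

15.8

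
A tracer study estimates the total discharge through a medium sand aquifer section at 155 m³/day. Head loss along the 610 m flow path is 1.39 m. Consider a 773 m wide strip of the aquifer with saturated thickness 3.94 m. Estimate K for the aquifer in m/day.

22.3

Cross-sectional area A = 773 × 3.94 = 3046 m².
Hydraulic gradient i = Δh / L = 1.39 / 610 = 0.002279.
From Q = K·A·i, K = Q / (A·i) = 155 / (3046 × 0.002279) = 22.33 m/day.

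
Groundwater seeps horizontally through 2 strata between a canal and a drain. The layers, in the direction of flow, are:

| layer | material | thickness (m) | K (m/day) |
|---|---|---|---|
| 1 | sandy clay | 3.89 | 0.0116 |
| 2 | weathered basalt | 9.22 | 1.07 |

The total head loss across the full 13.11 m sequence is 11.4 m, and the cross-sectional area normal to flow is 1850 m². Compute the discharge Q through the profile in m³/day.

61.3

Flow is perpendicular to layering, so the layers act in series and the equivalent K is the thickness-weighted harmonic mean.
Total thickness L = 3.89 + 9.22 = 13.11 m.
Σ(b_i/K_i) = 3.89/0.0116 + 9.22/1.07 = 344.0 d.
K_eq = L / Σ(b_i/K_i) = 13.11 / 344.0 = 0.03811 m/day.
Q = K_eq · A · (Δh/L) = 0.03811 × 1850 × (11.4/13.11) = 61.31 m³/day.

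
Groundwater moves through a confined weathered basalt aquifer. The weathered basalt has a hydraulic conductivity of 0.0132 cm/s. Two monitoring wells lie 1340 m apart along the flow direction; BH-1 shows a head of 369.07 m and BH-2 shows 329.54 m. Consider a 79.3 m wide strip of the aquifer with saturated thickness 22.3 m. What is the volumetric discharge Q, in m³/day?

Convert K: 0.0132 cm/s × 864 = 11.40 m/day.
Cross-sectional area A = 79.3 × 22.3 = 1768 m².
Hydraulic gradient i = (369.07 − 329.54) / 1340 = 39.53 / 1340 = 0.02950.
Darcy's law: Q = K · A · i = 11.40 × 1768 × 0.02950 = 595.0 m³/day.

595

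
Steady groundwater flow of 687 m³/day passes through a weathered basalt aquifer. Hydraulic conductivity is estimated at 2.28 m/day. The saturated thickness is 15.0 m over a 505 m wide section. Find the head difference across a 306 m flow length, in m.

12.2

Cross-sectional area A = 505 × 15.0 = 7575 m².
From Q = K·A·i, i = Q / (K·A) = 687 / (2.280 × 7575) = 0.03978.
Head loss Δh = i · L = 0.03978 × 306 = 12.17 m.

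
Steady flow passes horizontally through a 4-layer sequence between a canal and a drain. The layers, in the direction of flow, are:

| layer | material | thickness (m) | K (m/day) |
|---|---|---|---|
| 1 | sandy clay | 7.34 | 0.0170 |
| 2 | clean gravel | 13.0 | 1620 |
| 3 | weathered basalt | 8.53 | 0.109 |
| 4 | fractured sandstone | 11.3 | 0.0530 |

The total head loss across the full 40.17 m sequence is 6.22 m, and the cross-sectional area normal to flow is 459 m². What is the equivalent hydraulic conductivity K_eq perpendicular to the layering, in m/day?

0.0555

Flow is perpendicular to layering, so the layers act in series and the equivalent K is the thickness-weighted harmonic mean.
Total thickness L = 7.34 + 13.0 + 8.53 + 11.3 = 40.17 m.
Σ(b_i/K_i) = 7.34/0.0170 + 13.0/1620 + 8.53/0.109 + 11.3/0.0530 = 723.2 d.
K_eq = L / Σ(b_i/K_i) = 40.17 / 723.2 = 0.05554 m/day.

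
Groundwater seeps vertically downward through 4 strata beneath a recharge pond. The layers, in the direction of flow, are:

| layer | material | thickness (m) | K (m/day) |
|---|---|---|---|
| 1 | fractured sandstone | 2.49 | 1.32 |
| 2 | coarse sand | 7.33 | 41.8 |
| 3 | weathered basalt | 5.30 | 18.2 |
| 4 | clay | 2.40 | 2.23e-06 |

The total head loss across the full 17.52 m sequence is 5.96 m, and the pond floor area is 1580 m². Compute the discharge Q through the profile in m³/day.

0.00875

Flow is perpendicular to layering, so the layers act in series and the equivalent K is the thickness-weighted harmonic mean.
Total thickness L = 2.49 + 7.33 + 5.30 + 2.40 = 17.52 m.
Σ(b_i/K_i) = 2.49/1.32 + 7.33/41.8 + 5.30/18.2 + 2.40/2.23e-06 = 1.076e+06 d.
K_eq = L / Σ(b_i/K_i) = 17.52 / 1.076e+06 = 1.628e-05 m/day.
Q = K_eq · A · (Δh/L) = 1.628e-05 × 1580 × (5.96/17.52) = 0.008750 m³/day.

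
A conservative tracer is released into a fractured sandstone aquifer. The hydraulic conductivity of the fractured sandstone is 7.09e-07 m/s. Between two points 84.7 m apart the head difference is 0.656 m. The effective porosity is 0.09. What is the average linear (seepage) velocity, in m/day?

Convert K: 7.09e-07 m/s × 86400 = 0.06126 m/day.
Hydraulic gradient i = Δh / L = 0.656 / 84.7 = 0.007745.
Darcy flux q = K · i = 0.06126 × 0.007745 = 0.0004744 m/day.
Seepage velocity v = q / n_e = 0.0004744 / 0.09 = 0.005272 m/day.

0.00527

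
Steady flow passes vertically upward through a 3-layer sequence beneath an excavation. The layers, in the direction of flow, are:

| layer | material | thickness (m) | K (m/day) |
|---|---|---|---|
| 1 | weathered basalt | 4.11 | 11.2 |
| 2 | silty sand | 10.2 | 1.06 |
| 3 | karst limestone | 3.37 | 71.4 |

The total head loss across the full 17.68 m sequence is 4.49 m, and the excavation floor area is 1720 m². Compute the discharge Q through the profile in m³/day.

769

Flow is perpendicular to layering, so the layers act in series and the equivalent K is the thickness-weighted harmonic mean.
Total thickness L = 4.11 + 10.2 + 3.37 = 17.68 m.
Σ(b_i/K_i) = 4.11/11.2 + 10.2/1.06 + 3.37/71.4 = 10.04 d.
K_eq = L / Σ(b_i/K_i) = 17.68 / 10.04 = 1.762 m/day.
Q = K_eq · A · (Δh/L) = 1.762 × 1720 × (4.49/17.68) = 769.4 m³/day.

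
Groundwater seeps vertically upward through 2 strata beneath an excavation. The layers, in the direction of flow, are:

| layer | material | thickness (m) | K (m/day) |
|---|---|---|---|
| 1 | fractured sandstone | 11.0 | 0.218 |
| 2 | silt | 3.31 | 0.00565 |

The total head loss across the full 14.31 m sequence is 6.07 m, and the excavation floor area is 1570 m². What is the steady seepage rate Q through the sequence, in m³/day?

Flow is perpendicular to layering, so the layers act in series and the equivalent K is the thickness-weighted harmonic mean.
Total thickness L = 11.0 + 3.31 = 14.31 m.
Σ(b_i/K_i) = 11.0/0.218 + 3.31/0.00565 = 636.3 d.
K_eq = L / Σ(b_i/K_i) = 14.31 / 636.3 = 0.02249 m/day.
Q = K_eq · A · (Δh/L) = 0.02249 × 1570 × (6.07/14.31) = 14.98 m³/day.

15.0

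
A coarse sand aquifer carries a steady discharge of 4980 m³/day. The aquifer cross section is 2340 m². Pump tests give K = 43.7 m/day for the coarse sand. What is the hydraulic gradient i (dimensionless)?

From Q = K·A·i, i = Q / (K·A) = 4980 / (43.70 × 2340) = 0.04870.

0.0487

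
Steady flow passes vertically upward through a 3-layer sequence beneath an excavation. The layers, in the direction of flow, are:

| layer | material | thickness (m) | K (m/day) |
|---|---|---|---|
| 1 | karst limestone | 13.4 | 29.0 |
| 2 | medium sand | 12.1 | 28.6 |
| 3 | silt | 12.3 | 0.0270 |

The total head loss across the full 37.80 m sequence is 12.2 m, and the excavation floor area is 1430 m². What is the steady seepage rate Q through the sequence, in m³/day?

38.2

Flow is perpendicular to layering, so the layers act in series and the equivalent K is the thickness-weighted harmonic mean.
Total thickness L = 13.4 + 12.1 + 12.3 = 37.80 m.
Σ(b_i/K_i) = 13.4/29.0 + 12.1/28.6 + 12.3/0.0270 = 456.4 d.
K_eq = L / Σ(b_i/K_i) = 37.80 / 456.4 = 0.08281 m/day.
Q = K_eq · A · (Δh/L) = 0.08281 × 1430 × (12.2/37.80) = 38.22 m³/day.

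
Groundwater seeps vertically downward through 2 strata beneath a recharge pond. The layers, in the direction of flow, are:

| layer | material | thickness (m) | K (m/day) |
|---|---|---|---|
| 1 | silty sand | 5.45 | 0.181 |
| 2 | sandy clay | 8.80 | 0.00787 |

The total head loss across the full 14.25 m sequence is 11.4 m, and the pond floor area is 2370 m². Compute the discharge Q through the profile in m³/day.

Flow is perpendicular to layering, so the layers act in series and the equivalent K is the thickness-weighted harmonic mean.
Total thickness L = 5.45 + 8.80 = 14.25 m.
Σ(b_i/K_i) = 5.45/0.181 + 8.80/0.00787 = 1148 d.
K_eq = L / Σ(b_i/K_i) = 14.25 / 1148 = 0.01241 m/day.
Q = K_eq · A · (Δh/L) = 0.01241 × 2370 × (11.4/14.25) = 23.53 m³/day.

23.5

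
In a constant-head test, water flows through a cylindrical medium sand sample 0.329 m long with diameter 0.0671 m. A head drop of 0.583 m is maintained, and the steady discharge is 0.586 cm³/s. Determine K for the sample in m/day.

Cross-sectional area A = π·(d/2)² = π × (0.0671/2)² = 0.003536 m².
Convert discharge: 0.586 cm³/s = 5.860e-07 m³/s.
Darcy's law rearranged: K = Q·L / (A·Δh) = 5.860e-07 × 0.329 / (0.003536 × 0.583) = 9.352e-05 m/s = 8.080 m/day.

8.08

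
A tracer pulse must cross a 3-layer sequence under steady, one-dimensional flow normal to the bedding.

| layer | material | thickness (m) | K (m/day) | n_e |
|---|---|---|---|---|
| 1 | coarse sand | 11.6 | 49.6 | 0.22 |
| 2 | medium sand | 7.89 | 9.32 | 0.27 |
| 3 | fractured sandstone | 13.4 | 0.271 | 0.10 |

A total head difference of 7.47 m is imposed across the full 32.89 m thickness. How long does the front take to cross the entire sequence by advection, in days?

With flow normal to the layers, continuity requires the same specific discharge q through every layer.
Σ(b_i/K_i) = 11.6/49.6 + 7.89/9.32 + 13.4/0.271 = 50.53 d.
q = Δh / Σ(b_i/K_i) = 7.47 / 50.53 = 0.1478 m/day.
In each layer the seepage velocity is v_i = q/n_i, so the layer transit time is t_i = b_i·n_i / q:
  layer 1 (coarse sand): t_1 = 11.6 × 0.22 / 0.1478 = 17.26 d
  layer 2 (medium sand): t_2 = 7.89 × 0.27 / 0.1478 = 14.41 d
  layer 3 (fractured sandstone): t_3 = 13.4 × 0.10 / 0.1478 = 9.064 d
Total t = Σ t_i = 40.73 days.

40.7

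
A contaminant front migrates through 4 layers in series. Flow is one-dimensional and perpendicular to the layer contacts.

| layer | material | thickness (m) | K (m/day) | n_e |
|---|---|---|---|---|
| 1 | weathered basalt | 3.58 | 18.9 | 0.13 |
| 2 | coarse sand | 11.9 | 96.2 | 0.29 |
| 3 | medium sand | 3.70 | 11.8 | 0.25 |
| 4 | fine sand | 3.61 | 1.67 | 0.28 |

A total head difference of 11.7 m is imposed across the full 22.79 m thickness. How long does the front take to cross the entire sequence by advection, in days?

1.39

With flow normal to the layers, continuity requires the same specific discharge q through every layer.
Σ(b_i/K_i) = 3.58/18.9 + 11.9/96.2 + 3.70/11.8 + 3.61/1.67 = 2.788 d.
q = Δh / Σ(b_i/K_i) = 11.7 / 2.788 = 4.196 m/day.
In each layer the seepage velocity is v_i = q/n_i, so the layer transit time is t_i = b_i·n_i / q:
  layer 1 (weathered basalt): t_1 = 3.58 × 0.13 / 4.196 = 0.1109 d
  layer 2 (coarse sand): t_2 = 11.9 × 0.29 / 4.196 = 0.8224 d
  layer 3 (medium sand): t_3 = 3.70 × 0.25 / 4.196 = 0.2204 d
  layer 4 (fine sand): t_4 = 3.61 × 0.28 / 4.196 = 0.2409 d
Total t = Σ t_i = 1.395 days.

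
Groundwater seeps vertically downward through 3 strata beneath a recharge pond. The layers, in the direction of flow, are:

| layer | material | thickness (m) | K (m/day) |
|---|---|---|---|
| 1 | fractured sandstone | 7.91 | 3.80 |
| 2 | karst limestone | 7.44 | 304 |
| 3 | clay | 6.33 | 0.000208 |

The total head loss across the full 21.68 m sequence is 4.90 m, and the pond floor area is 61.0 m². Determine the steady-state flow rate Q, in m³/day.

Flow is perpendicular to layering, so the layers act in series and the equivalent K is the thickness-weighted harmonic mean.
Total thickness L = 7.91 + 7.44 + 6.33 = 21.68 m.
Σ(b_i/K_i) = 7.91/3.80 + 7.44/304 + 6.33/0.000208 = 30435 d.
K_eq = L / Σ(b_i/K_i) = 21.68 / 30435 = 0.0007123 m/day.
Q = K_eq · A · (Δh/L) = 0.0007123 × 61.0 × (4.90/21.68) = 0.009821 m³/day.

0.00982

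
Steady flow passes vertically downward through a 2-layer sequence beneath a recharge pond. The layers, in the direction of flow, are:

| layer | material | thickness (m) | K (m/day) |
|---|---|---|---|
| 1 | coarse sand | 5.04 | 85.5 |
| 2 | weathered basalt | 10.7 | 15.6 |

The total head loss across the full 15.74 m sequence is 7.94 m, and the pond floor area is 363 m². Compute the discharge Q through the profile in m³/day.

Flow is perpendicular to layering, so the layers act in series and the equivalent K is the thickness-weighted harmonic mean.
Total thickness L = 5.04 + 10.7 = 15.74 m.
Σ(b_i/K_i) = 5.04/85.5 + 10.7/15.6 = 0.7448 d.
K_eq = L / Σ(b_i/K_i) = 15.74 / 0.7448 = 21.13 m/day.
Q = K_eq · A · (Δh/L) = 21.13 × 363 × (7.94/15.74) = 3870 m³/day.

3870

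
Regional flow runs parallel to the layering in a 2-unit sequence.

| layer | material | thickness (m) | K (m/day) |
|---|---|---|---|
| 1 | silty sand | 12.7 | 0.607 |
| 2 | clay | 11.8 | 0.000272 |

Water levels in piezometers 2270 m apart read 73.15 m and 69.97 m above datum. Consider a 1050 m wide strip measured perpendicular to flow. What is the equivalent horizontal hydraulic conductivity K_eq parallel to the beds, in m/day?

0.315

Flow is parallel to layering, so each bed carries its own Darcy discharge and the transmissivities add.
Σ(K_i·b_i) = 0.607×12.7 + 0.000272×11.8 = 7.712 m²/day.
Total thickness b = 24.50 m, so K_eq = Σ(K_i·b_i)/b = 0.3148 m/day.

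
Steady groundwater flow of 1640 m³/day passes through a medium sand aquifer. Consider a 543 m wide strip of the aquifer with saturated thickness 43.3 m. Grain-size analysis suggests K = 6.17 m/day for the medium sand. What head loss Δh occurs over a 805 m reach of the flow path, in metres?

9.10

Cross-sectional area A = 543 × 43.3 = 23512 m².
From Q = K·A·i, i = Q / (K·A) = 1640 / (6.170 × 23512) = 0.01131.
Head loss Δh = i · L = 0.01131 × 805 = 9.101 m.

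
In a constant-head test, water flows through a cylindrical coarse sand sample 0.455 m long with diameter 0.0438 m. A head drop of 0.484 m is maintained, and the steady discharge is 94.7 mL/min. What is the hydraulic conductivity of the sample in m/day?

Cross-sectional area A = π·(d/2)² = π × (0.0438/2)² = 0.001507 m².
Convert discharge: 94.7 mL/min = 1.578e-06 m³/s.
Darcy's law rearranged: K = Q·L / (A·Δh) = 1.578e-06 × 0.455 / (0.001507 × 0.484) = 0.0009848 m/s = 85.08 m/day.

85.1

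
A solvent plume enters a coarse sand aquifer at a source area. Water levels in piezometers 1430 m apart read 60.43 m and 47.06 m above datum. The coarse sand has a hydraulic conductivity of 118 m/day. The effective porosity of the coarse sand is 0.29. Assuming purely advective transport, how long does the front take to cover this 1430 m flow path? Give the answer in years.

1.03

Hydraulic gradient i = (60.43 − 47.06) / 1430 = 13.37 / 1430 = 0.009350.
Darcy flux q = K · i = 118.0 × 0.009350 = 1.103 m/day.
Seepage velocity v = q / n_e = 1.103 / 0.29 = 3.804 m/day.
Travel time t = L / v = 1430 / 3.804 = 375.9 days = 1.029 years.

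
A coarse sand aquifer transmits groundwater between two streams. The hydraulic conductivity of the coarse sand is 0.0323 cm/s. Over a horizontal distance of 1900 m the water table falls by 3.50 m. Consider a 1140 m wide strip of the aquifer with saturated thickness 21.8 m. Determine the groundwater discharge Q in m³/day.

Convert K: 0.0323 cm/s × 864 = 27.91 m/day.
Cross-sectional area A = 1140 × 21.8 = 24852 m².
Hydraulic gradient i = Δh / L = 3.50 / 1900 = 0.001842.
Darcy's law: Q = K · A · i = 27.91 × 24852 × 0.001842 = 1278 m³/day.

1280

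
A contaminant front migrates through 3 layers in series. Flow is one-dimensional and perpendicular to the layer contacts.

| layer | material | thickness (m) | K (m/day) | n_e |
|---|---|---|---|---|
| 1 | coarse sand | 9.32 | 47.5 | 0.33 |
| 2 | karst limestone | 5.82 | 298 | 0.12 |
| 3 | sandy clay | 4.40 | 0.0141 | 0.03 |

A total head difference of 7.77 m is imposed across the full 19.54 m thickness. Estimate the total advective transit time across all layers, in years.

0.430

With flow normal to the layers, continuity requires the same specific discharge q through every layer.
Σ(b_i/K_i) = 9.32/47.5 + 5.82/298 + 4.40/0.0141 = 312.3 d.
q = Δh / Σ(b_i/K_i) = 7.77 / 312.3 = 0.02488 m/day.
In each layer the seepage velocity is v_i = q/n_i, so the layer transit time is t_i = b_i·n_i / q:
  layer 1 (coarse sand): t_1 = 9.32 × 0.33 / 0.02488 = 123.6 d
  layer 2 (karst limestone): t_2 = 5.82 × 0.12 / 0.02488 = 28.07 d
  layer 3 (sandy clay): t_3 = 4.40 × 0.03 / 0.02488 = 5.305 d
Total t = Σ t_i = 157.0 days = 0.4298 years.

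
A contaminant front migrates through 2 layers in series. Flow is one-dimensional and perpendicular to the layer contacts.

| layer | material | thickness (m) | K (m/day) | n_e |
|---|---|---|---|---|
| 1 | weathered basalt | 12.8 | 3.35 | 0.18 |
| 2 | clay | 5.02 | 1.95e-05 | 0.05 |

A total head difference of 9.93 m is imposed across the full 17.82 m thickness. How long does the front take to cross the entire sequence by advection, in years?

181

With flow normal to the layers, continuity requires the same specific discharge q through every layer.
Σ(b_i/K_i) = 12.8/3.35 + 5.02/1.95e-05 = 2.574e+05 d.
q = Δh / Σ(b_i/K_i) = 9.93 / 2.574e+05 = 3.857e-05 m/day.
In each layer the seepage velocity is v_i = q/n_i, so the layer transit time is t_i = b_i·n_i / q:
  layer 1 (weathered basalt): t_1 = 12.8 × 0.18 / 3.857e-05 = 59732 d
  layer 2 (clay): t_2 = 5.02 × 0.05 / 3.857e-05 = 6507 d
Total t = Σ t_i = 66240 days = 181.4 years.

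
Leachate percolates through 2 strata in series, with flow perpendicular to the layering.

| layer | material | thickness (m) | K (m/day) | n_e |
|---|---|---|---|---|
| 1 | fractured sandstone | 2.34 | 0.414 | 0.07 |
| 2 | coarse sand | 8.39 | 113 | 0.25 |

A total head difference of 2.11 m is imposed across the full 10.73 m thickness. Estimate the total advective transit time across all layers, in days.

6.14

With flow normal to the layers, continuity requires the same specific discharge q through every layer.
Σ(b_i/K_i) = 2.34/0.414 + 8.39/113 = 5.726 d.
q = Δh / Σ(b_i/K_i) = 2.11 / 5.726 = 0.3685 m/day.
In each layer the seepage velocity is v_i = q/n_i, so the layer transit time is t_i = b_i·n_i / q:
  layer 1 (fractured sandstone): t_1 = 2.34 × 0.07 / 0.3685 = 0.4445 d
  layer 2 (coarse sand): t_2 = 8.39 × 0.25 / 0.3685 = 5.692 d
Total t = Σ t_i = 6.137 days.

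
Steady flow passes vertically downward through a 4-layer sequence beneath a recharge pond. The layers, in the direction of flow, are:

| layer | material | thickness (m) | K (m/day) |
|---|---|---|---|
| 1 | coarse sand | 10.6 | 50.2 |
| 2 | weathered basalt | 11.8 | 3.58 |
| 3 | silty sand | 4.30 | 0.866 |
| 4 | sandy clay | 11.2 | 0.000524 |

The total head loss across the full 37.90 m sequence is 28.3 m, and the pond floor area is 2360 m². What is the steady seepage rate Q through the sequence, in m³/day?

3.12

Flow is perpendicular to layering, so the layers act in series and the equivalent K is the thickness-weighted harmonic mean.
Total thickness L = 10.6 + 11.8 + 4.30 + 11.2 = 37.90 m.
Σ(b_i/K_i) = 10.6/50.2 + 11.8/3.58 + 4.30/0.866 + 11.2/0.000524 = 21383 d.
K_eq = L / Σ(b_i/K_i) = 37.90 / 21383 = 0.001772 m/day.
Q = K_eq · A · (Δh/L) = 0.001772 × 2360 × (28.3/37.90) = 3.123 m³/day.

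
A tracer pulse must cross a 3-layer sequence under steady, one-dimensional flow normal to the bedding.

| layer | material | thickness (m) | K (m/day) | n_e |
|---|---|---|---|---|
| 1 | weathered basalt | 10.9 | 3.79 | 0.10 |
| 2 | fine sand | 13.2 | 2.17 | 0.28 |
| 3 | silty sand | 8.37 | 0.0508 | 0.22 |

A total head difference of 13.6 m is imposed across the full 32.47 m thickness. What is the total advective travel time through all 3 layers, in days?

84.7

With flow normal to the layers, continuity requires the same specific discharge q through every layer.
Σ(b_i/K_i) = 10.9/3.79 + 13.2/2.17 + 8.37/0.0508 = 173.7 d.
q = Δh / Σ(b_i/K_i) = 13.6 / 173.7 = 0.07829 m/day.
In each layer the seepage velocity is v_i = q/n_i, so the layer transit time is t_i = b_i·n_i / q:
  layer 1 (weathered basalt): t_1 = 10.9 × 0.10 / 0.07829 = 13.92 d
  layer 2 (fine sand): t_2 = 13.2 × 0.28 / 0.07829 = 47.21 d
  layer 3 (silty sand): t_3 = 8.37 × 0.22 / 0.07829 = 23.52 d
Total t = Σ t_i = 84.66 days.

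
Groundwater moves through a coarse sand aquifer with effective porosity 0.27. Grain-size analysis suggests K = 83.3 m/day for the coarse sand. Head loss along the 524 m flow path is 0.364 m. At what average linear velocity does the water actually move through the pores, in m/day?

0.214

Hydraulic gradient i = Δh / L = 0.364 / 524 = 0.0006947.
Darcy flux q = K · i = 83.30 × 0.0006947 = 0.05786 m/day.
Seepage velocity v = q / n_e = 0.05786 / 0.27 = 0.2143 m/day.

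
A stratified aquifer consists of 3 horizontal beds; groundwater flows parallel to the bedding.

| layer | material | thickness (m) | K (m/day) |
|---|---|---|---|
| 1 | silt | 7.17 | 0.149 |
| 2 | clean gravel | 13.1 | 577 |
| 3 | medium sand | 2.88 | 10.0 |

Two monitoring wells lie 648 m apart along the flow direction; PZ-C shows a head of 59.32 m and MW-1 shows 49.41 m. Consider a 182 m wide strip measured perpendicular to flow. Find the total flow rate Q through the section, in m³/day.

21100

Flow is parallel to layering, so each bed carries its own Darcy discharge and the transmissivities add.
Σ(K_i·b_i) = 0.149×7.17 + 577×13.1 + 10.0×2.88 = 7589 m²/day.
Hydraulic gradient i = (59.32 − 49.41) / 648 = 9.91 / 648 = 0.01529.
Q = Σ(K_i·b_i) · W · i = 7589 × 182 × 0.01529 = 21122 m³/day.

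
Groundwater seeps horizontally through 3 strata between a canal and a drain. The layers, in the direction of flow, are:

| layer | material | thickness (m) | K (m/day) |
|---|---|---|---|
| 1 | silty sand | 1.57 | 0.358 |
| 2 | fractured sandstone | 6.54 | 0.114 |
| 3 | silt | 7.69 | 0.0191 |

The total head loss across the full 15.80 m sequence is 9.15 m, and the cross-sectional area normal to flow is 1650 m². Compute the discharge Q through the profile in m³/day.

Flow is perpendicular to layering, so the layers act in series and the equivalent K is the thickness-weighted harmonic mean.
Total thickness L = 1.57 + 6.54 + 7.69 = 15.80 m.
Σ(b_i/K_i) = 1.57/0.358 + 6.54/0.114 + 7.69/0.0191 = 464.4 d.
K_eq = L / Σ(b_i/K_i) = 15.80 / 464.4 = 0.03402 m/day.
Q = K_eq · A · (Δh/L) = 0.03402 × 1650 × (9.15/15.80) = 32.51 m³/day.

32.5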